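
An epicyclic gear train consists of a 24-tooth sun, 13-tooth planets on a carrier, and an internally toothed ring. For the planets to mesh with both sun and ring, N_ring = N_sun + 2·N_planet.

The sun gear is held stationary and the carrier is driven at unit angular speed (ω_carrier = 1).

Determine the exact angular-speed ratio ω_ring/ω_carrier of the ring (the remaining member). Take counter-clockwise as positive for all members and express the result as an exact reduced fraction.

N_ring = 24 + 2·13 = 50
24(ω_s−ω_c) = −50(ω_r−ω_c),  ω_s=0, ω_c=1
ω_r = 1 − (24/50)(0−1) = 37/25
ω_r/ω_c = 37/25

37/25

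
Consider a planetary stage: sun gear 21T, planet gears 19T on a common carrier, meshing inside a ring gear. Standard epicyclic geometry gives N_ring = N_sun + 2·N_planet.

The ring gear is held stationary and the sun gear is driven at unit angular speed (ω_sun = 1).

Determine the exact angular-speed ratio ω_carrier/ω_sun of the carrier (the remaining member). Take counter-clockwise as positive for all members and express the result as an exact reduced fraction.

21/80

N_ring = 21 + 2·19 = 59
21(ω_s−ω_c) = −59(ω_r−ω_c),  ω_r=0, ω_s=1
21(1−ω_c) = −59(0−ω_c)  ⇒  80ω_c = 21  ⇒  ω_c = 21/80
ω_c/ω_s = 21/80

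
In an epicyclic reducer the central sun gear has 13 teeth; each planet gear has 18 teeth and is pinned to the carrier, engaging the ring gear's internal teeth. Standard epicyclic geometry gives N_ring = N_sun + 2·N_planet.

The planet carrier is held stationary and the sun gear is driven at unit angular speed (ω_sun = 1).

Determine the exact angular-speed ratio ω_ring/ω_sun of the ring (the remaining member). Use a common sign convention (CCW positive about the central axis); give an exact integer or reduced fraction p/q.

N_ring = 13 + 2·18 = 49
13(ω_s−ω_c) = −49(ω_r−ω_c),  ω_c=0, ω_s=1
ω_r = 0 − (13/49)(1−0) = -13/49
ω_r/ω_s = -13/49

-13/49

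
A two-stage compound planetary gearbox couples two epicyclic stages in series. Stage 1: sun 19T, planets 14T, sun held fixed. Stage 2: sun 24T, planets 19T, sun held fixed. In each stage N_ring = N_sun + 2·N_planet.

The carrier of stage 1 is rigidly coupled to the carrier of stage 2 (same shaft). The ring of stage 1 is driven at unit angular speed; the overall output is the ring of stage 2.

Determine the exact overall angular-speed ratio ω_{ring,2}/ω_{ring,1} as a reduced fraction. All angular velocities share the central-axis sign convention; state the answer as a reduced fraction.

2021/2046

Stage 1: N_ring = 19 + 2·14 = 47
Stage 1: 19(ω_s−ω_c) = −47(ω_r−ω_c),  ω_s=0, ω_r=1
Stage 1: 19(0−ω_c) = −47(1−ω_c)  ⇒  66ω_c = 47  ⇒  ω_c = 47/66
  ⇒ ω_c¹/ω_r¹ = 47/66
Stage 2: N_ring = 24 + 2·19 = 62
Stage 2: 24(ω_s−ω_c) = −62(ω_r−ω_c),  ω_s=0, ω_c=1
Stage 2: ω_r = 1 − (24/62)(0−1) = 43/31
  ⇒ ω_r²/ω_c² = 43/31
Coupling ω_c² = ω_c¹ ⇒ overall = 47/66 × 43/31 = 2021/2046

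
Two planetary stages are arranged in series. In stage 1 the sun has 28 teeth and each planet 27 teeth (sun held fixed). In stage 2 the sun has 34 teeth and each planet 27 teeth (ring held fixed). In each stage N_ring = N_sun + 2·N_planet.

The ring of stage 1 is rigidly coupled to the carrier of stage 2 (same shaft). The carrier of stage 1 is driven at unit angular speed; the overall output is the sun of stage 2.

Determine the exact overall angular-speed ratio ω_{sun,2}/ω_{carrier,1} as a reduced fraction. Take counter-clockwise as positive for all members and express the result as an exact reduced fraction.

3355/697

Stage 1: N_ring = 28 + 2·27 = 82
Stage 1: 28(ω_s−ω_c) = −82(ω_r−ω_c),  ω_s=0, ω_c=1
Stage 1: ω_r = 1 − (28/82)(0−1) = 55/41
  ⇒ ω_r¹/ω_c¹ = 55/41
Stage 2: N_ring = 34 + 2·27 = 88
Stage 2: 34(ω_s−ω_c) = −88(ω_r−ω_c),  ω_r=0, ω_c=1
Stage 2: ω_s = 1 − (88/34)(0−1) = 61/17
  ⇒ ω_s²/ω_c² = 61/17
Coupling ω_c² = ω_r¹ ⇒ overall = 55/41 × 61/17 = 3355/697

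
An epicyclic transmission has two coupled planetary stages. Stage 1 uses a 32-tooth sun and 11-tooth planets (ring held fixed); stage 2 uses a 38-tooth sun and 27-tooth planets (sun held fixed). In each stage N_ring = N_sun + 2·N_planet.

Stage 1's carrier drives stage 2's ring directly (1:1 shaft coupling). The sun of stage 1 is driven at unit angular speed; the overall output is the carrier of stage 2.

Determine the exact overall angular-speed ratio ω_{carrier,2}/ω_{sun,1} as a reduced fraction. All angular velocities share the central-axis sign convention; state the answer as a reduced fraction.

Stage 1: N_ring = 32 + 2·11 = 54
Stage 1: 32(ω_s−ω_c) = −54(ω_r−ω_c),  ω_r=0, ω_s=1
Stage 1: 32(1−ω_c) = −54(0−ω_c)  ⇒  86ω_c = 32  ⇒  ω_c = 16/43
  ⇒ ω_c¹/ω_s¹ = 16/43
Stage 2: N_ring = 38 + 2·27 = 92
Stage 2: 38(ω_s−ω_c) = −92(ω_r−ω_c),  ω_s=0, ω_r=1
Stage 2: 38(0−ω_c) = −92(1−ω_c)  ⇒  130ω_c = 92  ⇒  ω_c = 46/65
  ⇒ ω_c²/ω_r² = 46/65
Coupling ω_r² = ω_c¹ ⇒ overall = 16/43 × 46/65 = 736/2795

736/2795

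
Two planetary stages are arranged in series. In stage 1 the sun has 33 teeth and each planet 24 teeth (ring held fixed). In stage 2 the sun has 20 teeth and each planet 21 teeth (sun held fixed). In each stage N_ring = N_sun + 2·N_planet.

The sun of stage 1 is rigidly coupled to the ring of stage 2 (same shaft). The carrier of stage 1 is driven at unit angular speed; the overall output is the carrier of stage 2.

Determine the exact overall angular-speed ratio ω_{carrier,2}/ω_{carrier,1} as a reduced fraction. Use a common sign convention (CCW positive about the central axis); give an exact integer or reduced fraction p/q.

1178/451

Stage 1: N_ring = 33 + 2·24 = 81
Stage 1: 33(ω_s−ω_c) = −81(ω_r−ω_c),  ω_r=0, ω_c=1
Stage 1: ω_s = 1 − (81/33)(0−1) = 38/11
  ⇒ ω_s¹/ω_c¹ = 38/11
Stage 2: N_ring = 20 + 2·21 = 62
Stage 2: 20(ω_s−ω_c) = −62(ω_r−ω_c),  ω_s=0, ω_r=1
Stage 2: 20(0−ω_c) = −62(1−ω_c)  ⇒  82ω_c = 62  ⇒  ω_c = 31/41
  ⇒ ω_c²/ω_r² = 31/41
Coupling ω_r² = ω_s¹ ⇒ overall = 38/11 × 31/41 = 1178/451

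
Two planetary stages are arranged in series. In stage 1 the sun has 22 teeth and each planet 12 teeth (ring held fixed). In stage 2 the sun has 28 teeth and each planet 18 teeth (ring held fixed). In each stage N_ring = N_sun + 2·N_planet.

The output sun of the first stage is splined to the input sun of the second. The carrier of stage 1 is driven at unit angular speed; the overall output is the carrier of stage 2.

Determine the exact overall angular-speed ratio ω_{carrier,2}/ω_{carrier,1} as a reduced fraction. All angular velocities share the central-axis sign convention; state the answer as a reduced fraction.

238/253

Stage 1: N_ring = 22 + 2·12 = 46
Stage 1: 22(ω_s−ω_c) = −46(ω_r−ω_c),  ω_r=0, ω_c=1
Stage 1: ω_s = 1 − (46/22)(0−1) = 34/11
  ⇒ ω_s¹/ω_c¹ = 34/11
Stage 2: N_ring = 28 + 2·18 = 64
Stage 2: 28(ω_s−ω_c) = −64(ω_r−ω_c),  ω_r=0, ω_s=1
Stage 2: 28(1−ω_c) = −64(0−ω_c)  ⇒  92ω_c = 28  ⇒  ω_c = 7/23
  ⇒ ω_c²/ω_s² = 7/23
Coupling ω_s² = ω_s¹ ⇒ overall = 34/11 × 7/23 = 238/253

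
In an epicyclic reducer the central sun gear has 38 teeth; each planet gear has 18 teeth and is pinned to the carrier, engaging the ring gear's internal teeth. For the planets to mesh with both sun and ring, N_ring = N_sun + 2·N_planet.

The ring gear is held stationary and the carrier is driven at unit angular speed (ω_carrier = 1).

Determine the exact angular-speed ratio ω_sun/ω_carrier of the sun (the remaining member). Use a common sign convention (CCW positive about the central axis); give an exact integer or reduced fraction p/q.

56/19

N_ring = 38 + 2·18 = 74
38(ω_s−ω_c) = −74(ω_r−ω_c),  ω_r=0, ω_c=1
ω_s = 1 − (74/38)(0−1) = 56/19
ω_s/ω_c = 56/19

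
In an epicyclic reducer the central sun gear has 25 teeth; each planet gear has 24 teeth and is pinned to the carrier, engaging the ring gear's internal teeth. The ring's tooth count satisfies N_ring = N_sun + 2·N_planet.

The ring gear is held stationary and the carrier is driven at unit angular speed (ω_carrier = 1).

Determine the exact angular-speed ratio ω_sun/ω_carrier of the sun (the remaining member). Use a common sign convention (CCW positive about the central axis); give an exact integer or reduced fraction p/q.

N_ring = 25 + 2·24 = 73
25(ω_s−ω_c) = −73(ω_r−ω_c),  ω_r=0, ω_c=1
ω_s = 1 − (73/25)(0−1) = 98/25
ω_s/ω_c = 98/25

98/25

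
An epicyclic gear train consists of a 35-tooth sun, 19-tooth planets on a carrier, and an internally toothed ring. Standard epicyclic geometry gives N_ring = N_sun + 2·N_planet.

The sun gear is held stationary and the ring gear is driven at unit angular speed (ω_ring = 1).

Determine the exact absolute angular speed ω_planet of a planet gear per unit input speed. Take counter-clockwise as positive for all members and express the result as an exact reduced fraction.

73/38

N_ring = 35 + 2·19 = 73
35(ω_s−ω_c) = −73(ω_r−ω_c),  ω_s=0, ω_r=1
35(0−ω_c) = −73(1−ω_c)  ⇒  108ω_c = 73  ⇒  ω_c = 73/108
sun–planet: 35·(0−73/108) = −19·(ω_p−ω_c)  ⇒  ω_p−ω_c = −(35/19)·(-73/108) = 2555/2052
ω_p = 73/108 + 2555/2052 = 73/38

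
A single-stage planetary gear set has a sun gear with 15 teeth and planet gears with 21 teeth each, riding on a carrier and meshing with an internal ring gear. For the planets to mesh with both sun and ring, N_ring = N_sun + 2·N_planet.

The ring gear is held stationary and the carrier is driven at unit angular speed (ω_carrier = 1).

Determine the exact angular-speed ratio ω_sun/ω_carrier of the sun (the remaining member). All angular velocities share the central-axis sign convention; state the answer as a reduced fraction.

N_ring = 15 + 2·21 = 57
15(ω_s−ω_c) = −57(ω_r−ω_c),  ω_r=0, ω_c=1
ω_s = 1 − (57/15)(0−1) = 24/5
ω_s/ω_c = 24/5

24/5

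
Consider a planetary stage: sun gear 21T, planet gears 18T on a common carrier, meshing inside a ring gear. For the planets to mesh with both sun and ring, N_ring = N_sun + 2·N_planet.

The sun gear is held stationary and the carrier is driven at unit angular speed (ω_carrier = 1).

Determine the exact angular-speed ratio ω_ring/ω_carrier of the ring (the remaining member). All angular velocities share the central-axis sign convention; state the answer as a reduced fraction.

26/19

N_ring = 21 + 2·18 = 57
21(ω_s−ω_c) = −57(ω_r−ω_c),  ω_s=0, ω_c=1
ω_r = 1 − (21/57)(0−1) = 26/19
ω_r/ω_c = 26/19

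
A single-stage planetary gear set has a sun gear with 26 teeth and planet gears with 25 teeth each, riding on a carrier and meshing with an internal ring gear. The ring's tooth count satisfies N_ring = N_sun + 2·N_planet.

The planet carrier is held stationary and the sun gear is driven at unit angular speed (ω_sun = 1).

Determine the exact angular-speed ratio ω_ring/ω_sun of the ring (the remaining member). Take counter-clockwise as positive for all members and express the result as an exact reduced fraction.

-13/38

N_ring = 26 + 2·25 = 76
26(ω_s−ω_c) = −76(ω_r−ω_c),  ω_c=0, ω_s=1
ω_r = 0 − (26/76)(1−0) = -13/38
ω_r/ω_s = -13/38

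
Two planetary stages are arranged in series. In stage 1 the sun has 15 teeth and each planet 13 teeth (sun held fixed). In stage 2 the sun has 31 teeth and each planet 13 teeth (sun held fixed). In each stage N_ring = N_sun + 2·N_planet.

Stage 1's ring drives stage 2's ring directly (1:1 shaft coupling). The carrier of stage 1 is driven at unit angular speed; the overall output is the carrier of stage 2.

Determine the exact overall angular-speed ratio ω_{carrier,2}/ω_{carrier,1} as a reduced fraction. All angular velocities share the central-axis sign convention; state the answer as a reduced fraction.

Stage 1: N_ring = 15 + 2·13 = 41
Stage 1: 15(ω_s−ω_c) = −41(ω_r−ω_c),  ω_s=0, ω_c=1
Stage 1: ω_r = 1 − (15/41)(0−1) = 56/41
  ⇒ ω_r¹/ω_c¹ = 56/41
Stage 2: N_ring = 31 + 2·13 = 57
Stage 2: 31(ω_s−ω_c) = −57(ω_r−ω_c),  ω_s=0, ω_r=1
Stage 2: 31(0−ω_c) = −57(1−ω_c)  ⇒  88ω_c = 57  ⇒  ω_c = 57/88
  ⇒ ω_c²/ω_r² = 57/88
Coupling ω_r² = ω_r¹ ⇒ overall = 56/41 × 57/88 = 399/451

399/451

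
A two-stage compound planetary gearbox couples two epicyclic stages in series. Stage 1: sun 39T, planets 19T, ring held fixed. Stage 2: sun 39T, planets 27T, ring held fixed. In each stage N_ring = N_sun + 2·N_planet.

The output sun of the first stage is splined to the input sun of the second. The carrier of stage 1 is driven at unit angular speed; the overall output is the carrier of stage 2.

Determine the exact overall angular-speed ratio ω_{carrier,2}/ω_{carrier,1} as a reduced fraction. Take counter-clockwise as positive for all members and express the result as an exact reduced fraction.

29/33

Stage 1: N_ring = 39 + 2·19 = 77
Stage 1: 39(ω_s−ω_c) = −77(ω_r−ω_c),  ω_r=0, ω_c=1
Stage 1: ω_s = 1 − (77/39)(0−1) = 116/39
  ⇒ ω_s¹/ω_c¹ = 116/39
Stage 2: N_ring = 39 + 2·27 = 93
Stage 2: 39(ω_s−ω_c) = −93(ω_r−ω_c),  ω_r=0, ω_s=1
Stage 2: 39(1−ω_c) = −93(0−ω_c)  ⇒  132ω_c = 39  ⇒  ω_c = 13/44
  ⇒ ω_c²/ω_s² = 13/44
Coupling ω_s² = ω_s¹ ⇒ overall = 116/39 × 13/44 = 29/33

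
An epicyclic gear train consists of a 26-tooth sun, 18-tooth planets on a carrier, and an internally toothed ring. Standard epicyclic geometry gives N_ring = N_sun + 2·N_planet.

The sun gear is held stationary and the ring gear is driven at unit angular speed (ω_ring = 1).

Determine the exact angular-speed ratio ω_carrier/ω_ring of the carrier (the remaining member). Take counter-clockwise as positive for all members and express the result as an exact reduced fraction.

N_ring = 26 + 2·18 = 62
26(ω_s−ω_c) = −62(ω_r−ω_c),  ω_s=0, ω_r=1
26(0−ω_c) = −62(1−ω_c)  ⇒  88ω_c = 62  ⇒  ω_c = 31/44
ω_c/ω_r = 31/44

31/44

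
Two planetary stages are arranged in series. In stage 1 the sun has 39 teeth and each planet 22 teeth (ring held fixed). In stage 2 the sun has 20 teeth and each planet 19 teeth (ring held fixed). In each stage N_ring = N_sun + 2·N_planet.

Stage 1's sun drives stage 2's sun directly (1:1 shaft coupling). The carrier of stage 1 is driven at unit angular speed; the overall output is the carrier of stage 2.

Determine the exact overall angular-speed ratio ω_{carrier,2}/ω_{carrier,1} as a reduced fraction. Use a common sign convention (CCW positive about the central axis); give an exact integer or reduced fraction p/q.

Stage 1: N_ring = 39 + 2·22 = 83
Stage 1: 39(ω_s−ω_c) = −83(ω_r−ω_c),  ω_r=0, ω_c=1
Stage 1: ω_s = 1 − (83/39)(0−1) = 122/39
  ⇒ ω_s¹/ω_c¹ = 122/39
Stage 2: N_ring = 20 + 2·19 = 58
Stage 2: 20(ω_s−ω_c) = −58(ω_r−ω_c),  ω_r=0, ω_s=1
Stage 2: 20(1−ω_c) = −58(0−ω_c)  ⇒  78ω_c = 20  ⇒  ω_c = 10/39
  ⇒ ω_c²/ω_s² = 10/39
Coupling ω_s² = ω_s¹ ⇒ overall = 122/39 × 10/39 = 1220/1521

1220/1521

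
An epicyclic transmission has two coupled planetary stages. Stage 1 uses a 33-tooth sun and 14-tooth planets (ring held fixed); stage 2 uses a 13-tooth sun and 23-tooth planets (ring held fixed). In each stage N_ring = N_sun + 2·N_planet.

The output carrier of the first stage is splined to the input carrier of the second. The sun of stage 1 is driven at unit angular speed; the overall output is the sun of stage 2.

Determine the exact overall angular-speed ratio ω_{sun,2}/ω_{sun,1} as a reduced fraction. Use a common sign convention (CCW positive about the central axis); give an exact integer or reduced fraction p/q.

Stage 1: N_ring = 33 + 2·14 = 61
Stage 1: 33(ω_s−ω_c) = −61(ω_r−ω_c),  ω_r=0, ω_s=1
Stage 1: 33(1−ω_c) = −61(0−ω_c)  ⇒  94ω_c = 33  ⇒  ω_c = 33/94
  ⇒ ω_c¹/ω_s¹ = 33/94
Stage 2: N_ring = 13 + 2·23 = 59
Stage 2: 13(ω_s−ω_c) = −59(ω_r−ω_c),  ω_r=0, ω_c=1
Stage 2: ω_s = 1 − (59/13)(0−1) = 72/13
  ⇒ ω_s²/ω_c² = 72/13
Coupling ω_c² = ω_c¹ ⇒ overall = 33/94 × 72/13 = 1188/611

1188/611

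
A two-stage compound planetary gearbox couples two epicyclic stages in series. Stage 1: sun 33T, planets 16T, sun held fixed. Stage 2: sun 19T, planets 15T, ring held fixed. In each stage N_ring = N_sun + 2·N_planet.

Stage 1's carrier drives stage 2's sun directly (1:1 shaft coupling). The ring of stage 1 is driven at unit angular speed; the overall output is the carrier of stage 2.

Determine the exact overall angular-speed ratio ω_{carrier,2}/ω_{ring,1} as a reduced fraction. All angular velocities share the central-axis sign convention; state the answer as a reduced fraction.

1235/6664

Stage 1: N_ring = 33 + 2·16 = 65
Stage 1: 33(ω_s−ω_c) = −65(ω_r−ω_c),  ω_s=0, ω_r=1
Stage 1: 33(0−ω_c) = −65(1−ω_c)  ⇒  98ω_c = 65  ⇒  ω_c = 65/98
  ⇒ ω_c¹/ω_r¹ = 65/98
Stage 2: N_ring = 19 + 2·15 = 49
Stage 2: 19(ω_s−ω_c) = −49(ω_r−ω_c),  ω_r=0, ω_s=1
Stage 2: 19(1−ω_c) = −49(0−ω_c)  ⇒  68ω_c = 19  ⇒  ω_c = 19/68
  ⇒ ω_c²/ω_s² = 19/68
Coupling ω_s² = ω_c¹ ⇒ overall = 65/98 × 19/68 = 1235/6664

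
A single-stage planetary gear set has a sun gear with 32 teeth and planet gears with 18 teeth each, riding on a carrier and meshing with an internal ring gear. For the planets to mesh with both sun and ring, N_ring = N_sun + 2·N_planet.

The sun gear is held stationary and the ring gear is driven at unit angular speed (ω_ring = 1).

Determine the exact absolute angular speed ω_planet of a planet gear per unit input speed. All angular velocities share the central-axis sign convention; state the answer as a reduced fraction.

N_ring = 32 + 2·18 = 68
32(ω_s−ω_c) = −68(ω_r−ω_c),  ω_s=0, ω_r=1
32(0−ω_c) = −68(1−ω_c)  ⇒  100ω_c = 68  ⇒  ω_c = 17/25
sun–planet: 32·(0−17/25) = −18·(ω_p−ω_c)  ⇒  ω_p−ω_c = −(32/18)·(-17/25) = 272/225
ω_p = 17/25 + 272/225 = 17/9

17/9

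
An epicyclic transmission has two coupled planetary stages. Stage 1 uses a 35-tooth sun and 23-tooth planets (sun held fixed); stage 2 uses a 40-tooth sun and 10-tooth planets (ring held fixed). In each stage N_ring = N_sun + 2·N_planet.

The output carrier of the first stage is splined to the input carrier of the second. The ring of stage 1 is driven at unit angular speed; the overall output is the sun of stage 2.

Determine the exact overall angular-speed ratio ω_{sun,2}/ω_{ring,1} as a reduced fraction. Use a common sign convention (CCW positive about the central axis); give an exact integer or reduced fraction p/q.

Stage 1: N_ring = 35 + 2·23 = 81
Stage 1: 35(ω_s−ω_c) = −81(ω_r−ω_c),  ω_s=0, ω_r=1
Stage 1: 35(0−ω_c) = −81(1−ω_c)  ⇒  116ω_c = 81  ⇒  ω_c = 81/116
  ⇒ ω_c¹/ω_r¹ = 81/116
Stage 2: N_ring = 40 + 2·10 = 60
Stage 2: 40(ω_s−ω_c) = −60(ω_r−ω_c),  ω_r=0, ω_c=1
Stage 2: ω_s = 1 − (60/40)(0−1) = 5/2
  ⇒ ω_s²/ω_c² = 5/2
Coupling ω_c² = ω_c¹ ⇒ overall = 81/116 × 5/2 = 405/232

405/232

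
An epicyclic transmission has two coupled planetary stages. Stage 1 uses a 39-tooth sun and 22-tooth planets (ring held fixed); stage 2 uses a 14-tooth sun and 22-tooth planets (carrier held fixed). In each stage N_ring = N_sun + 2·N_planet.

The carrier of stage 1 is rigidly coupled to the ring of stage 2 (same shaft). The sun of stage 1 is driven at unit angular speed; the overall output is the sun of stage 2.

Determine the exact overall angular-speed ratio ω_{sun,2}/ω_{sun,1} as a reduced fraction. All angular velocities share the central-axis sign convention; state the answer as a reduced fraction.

-1131/854

Stage 1: N_ring = 39 + 2·22 = 83
Stage 1: 39(ω_s−ω_c) = −83(ω_r−ω_c),  ω_r=0, ω_s=1
Stage 1: 39(1−ω_c) = −83(0−ω_c)  ⇒  122ω_c = 39  ⇒  ω_c = 39/122
  ⇒ ω_c¹/ω_s¹ = 39/122
Stage 2: N_ring = 14 + 2·22 = 58
Stage 2: 14(ω_s−ω_c) = −58(ω_r−ω_c),  ω_c=0, ω_r=1
Stage 2: ω_s = 0 − (58/14)(1−0) = -29/7
  ⇒ ω_s²/ω_r² = -29/7
Coupling ω_r² = ω_c¹ ⇒ overall = 39/122 × -29/7 = -1131/854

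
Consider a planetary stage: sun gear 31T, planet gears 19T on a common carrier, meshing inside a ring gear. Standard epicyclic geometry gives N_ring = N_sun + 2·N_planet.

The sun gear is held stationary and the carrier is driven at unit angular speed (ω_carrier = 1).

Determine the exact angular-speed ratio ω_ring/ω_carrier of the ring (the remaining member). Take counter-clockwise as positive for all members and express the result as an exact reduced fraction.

100/69

N_ring = 31 + 2·19 = 69
31(ω_s−ω_c) = −69(ω_r−ω_c),  ω_s=0, ω_c=1
ω_r = 1 − (31/69)(0−1) = 100/69
ω_r/ω_c = 100/69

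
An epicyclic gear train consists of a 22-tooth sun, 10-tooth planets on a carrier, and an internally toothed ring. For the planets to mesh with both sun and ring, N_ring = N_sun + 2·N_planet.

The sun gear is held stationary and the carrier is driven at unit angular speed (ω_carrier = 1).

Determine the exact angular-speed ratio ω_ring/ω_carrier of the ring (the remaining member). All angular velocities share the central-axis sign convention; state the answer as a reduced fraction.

N_ring = 22 + 2·10 = 42
22(ω_s−ω_c) = −42(ω_r−ω_c),  ω_s=0, ω_c=1
ω_r = 1 − (22/42)(0−1) = 32/21
ω_r/ω_c = 32/21

32/21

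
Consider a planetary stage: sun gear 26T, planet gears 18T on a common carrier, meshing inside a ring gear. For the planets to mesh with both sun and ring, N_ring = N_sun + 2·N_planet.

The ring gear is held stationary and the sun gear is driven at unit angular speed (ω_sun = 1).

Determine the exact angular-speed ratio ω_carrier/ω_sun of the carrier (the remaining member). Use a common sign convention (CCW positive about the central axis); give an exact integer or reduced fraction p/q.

N_ring = 26 + 2·18 = 62
26(ω_s−ω_c) = −62(ω_r−ω_c),  ω_r=0, ω_s=1
26(1−ω_c) = −62(0−ω_c)  ⇒  88ω_c = 26  ⇒  ω_c = 13/44
ω_c/ω_s = 13/44

13/44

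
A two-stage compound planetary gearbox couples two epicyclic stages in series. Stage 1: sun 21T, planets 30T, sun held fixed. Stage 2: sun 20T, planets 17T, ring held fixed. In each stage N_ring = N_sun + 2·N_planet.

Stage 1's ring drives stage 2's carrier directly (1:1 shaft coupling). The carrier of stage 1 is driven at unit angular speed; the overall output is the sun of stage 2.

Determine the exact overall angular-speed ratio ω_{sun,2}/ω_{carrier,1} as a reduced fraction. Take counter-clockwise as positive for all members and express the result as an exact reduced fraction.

Stage 1: N_ring = 21 + 2·30 = 81
Stage 1: 21(ω_s−ω_c) = −81(ω_r−ω_c),  ω_s=0, ω_c=1
Stage 1: ω_r = 1 − (21/81)(0−1) = 34/27
  ⇒ ω_r¹/ω_c¹ = 34/27
Stage 2: N_ring = 20 + 2·17 = 54
Stage 2: 20(ω_s−ω_c) = −54(ω_r−ω_c),  ω_r=0, ω_c=1
Stage 2: ω_s = 1 − (54/20)(0−1) = 37/10
  ⇒ ω_s²/ω_c² = 37/10
Coupling ω_c² = ω_r¹ ⇒ overall = 34/27 × 37/10 = 629/135

629/135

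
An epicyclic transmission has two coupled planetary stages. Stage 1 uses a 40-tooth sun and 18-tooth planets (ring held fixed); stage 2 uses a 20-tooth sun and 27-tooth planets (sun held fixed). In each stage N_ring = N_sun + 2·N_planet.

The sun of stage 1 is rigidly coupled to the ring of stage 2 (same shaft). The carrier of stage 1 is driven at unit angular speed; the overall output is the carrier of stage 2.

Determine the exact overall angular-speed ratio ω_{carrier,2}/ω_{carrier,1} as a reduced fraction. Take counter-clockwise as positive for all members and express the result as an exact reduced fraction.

Stage 1: N_ring = 40 + 2·18 = 76
Stage 1: 40(ω_s−ω_c) = −76(ω_r−ω_c),  ω_r=0, ω_c=1
Stage 1: ω_s = 1 − (76/40)(0−1) = 29/10
  ⇒ ω_s¹/ω_c¹ = 29/10
Stage 2: N_ring = 20 + 2·27 = 74
Stage 2: 20(ω_s−ω_c) = −74(ω_r−ω_c),  ω_s=0, ω_r=1
Stage 2: 20(0−ω_c) = −74(1−ω_c)  ⇒  94ω_c = 74  ⇒  ω_c = 37/47
  ⇒ ω_c²/ω_r² = 37/47
Coupling ω_r² = ω_s¹ ⇒ overall = 29/10 × 37/47 = 1073/470

1073/470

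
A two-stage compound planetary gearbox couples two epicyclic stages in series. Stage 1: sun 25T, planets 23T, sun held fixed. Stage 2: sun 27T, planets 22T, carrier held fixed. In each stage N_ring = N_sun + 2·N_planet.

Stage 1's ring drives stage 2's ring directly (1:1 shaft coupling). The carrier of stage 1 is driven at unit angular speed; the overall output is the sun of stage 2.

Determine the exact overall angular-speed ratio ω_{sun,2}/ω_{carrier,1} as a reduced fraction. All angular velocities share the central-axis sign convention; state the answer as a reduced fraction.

Stage 1: N_ring = 25 + 2·23 = 71
Stage 1: 25(ω_s−ω_c) = −71(ω_r−ω_c),  ω_s=0, ω_c=1
Stage 1: ω_r = 1 − (25/71)(0−1) = 96/71
  ⇒ ω_r¹/ω_c¹ = 96/71
Stage 2: N_ring = 27 + 2·22 = 71
Stage 2: 27(ω_s−ω_c) = −71(ω_r−ω_c),  ω_c=0, ω_r=1
Stage 2: ω_s = 0 − (71/27)(1−0) = -71/27
  ⇒ ω_s²/ω_r² = -71/27
Coupling ω_r² = ω_r¹ ⇒ overall = 96/71 × -71/27 = -32/9

-32/9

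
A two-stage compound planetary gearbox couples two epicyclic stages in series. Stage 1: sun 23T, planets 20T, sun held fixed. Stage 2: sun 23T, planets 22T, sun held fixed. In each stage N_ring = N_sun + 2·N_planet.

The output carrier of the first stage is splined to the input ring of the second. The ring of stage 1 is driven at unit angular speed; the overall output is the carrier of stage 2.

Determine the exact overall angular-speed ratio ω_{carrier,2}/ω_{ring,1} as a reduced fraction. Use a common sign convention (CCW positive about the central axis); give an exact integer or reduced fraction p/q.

469/860

Stage 1: N_ring = 23 + 2·20 = 63
Stage 1: 23(ω_s−ω_c) = −63(ω_r−ω_c),  ω_s=0, ω_r=1
Stage 1: 23(0−ω_c) = −63(1−ω_c)  ⇒  86ω_c = 63  ⇒  ω_c = 63/86
  ⇒ ω_c¹/ω_r¹ = 63/86
Stage 2: N_ring = 23 + 2·22 = 67
Stage 2: 23(ω_s−ω_c) = −67(ω_r−ω_c),  ω_s=0, ω_r=1
Stage 2: 23(0−ω_c) = −67(1−ω_c)  ⇒  90ω_c = 67  ⇒  ω_c = 67/90
  ⇒ ω_c²/ω_r² = 67/90
Coupling ω_r² = ω_c¹ ⇒ overall = 63/86 × 67/90 = 469/860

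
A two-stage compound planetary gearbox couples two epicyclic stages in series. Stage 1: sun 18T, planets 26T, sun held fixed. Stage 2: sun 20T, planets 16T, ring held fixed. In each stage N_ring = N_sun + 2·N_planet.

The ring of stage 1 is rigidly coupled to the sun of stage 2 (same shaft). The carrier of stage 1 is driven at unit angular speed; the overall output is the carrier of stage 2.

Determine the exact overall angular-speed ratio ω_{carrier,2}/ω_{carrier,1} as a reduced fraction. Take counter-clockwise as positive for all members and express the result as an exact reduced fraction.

Stage 1: N_ring = 18 + 2·26 = 70
Stage 1: 18(ω_s−ω_c) = −70(ω_r−ω_c),  ω_s=0, ω_c=1
Stage 1: ω_r = 1 − (18/70)(0−1) = 44/35
  ⇒ ω_r¹/ω_c¹ = 44/35
Stage 2: N_ring = 20 + 2·16 = 52
Stage 2: 20(ω_s−ω_c) = −52(ω_r−ω_c),  ω_r=0, ω_s=1
Stage 2: 20(1−ω_c) = −52(0−ω_c)  ⇒  72ω_c = 20  ⇒  ω_c = 5/18
  ⇒ ω_c²/ω_s² = 5/18
Coupling ω_s² = ω_r¹ ⇒ overall = 44/35 × 5/18 = 22/63

22/63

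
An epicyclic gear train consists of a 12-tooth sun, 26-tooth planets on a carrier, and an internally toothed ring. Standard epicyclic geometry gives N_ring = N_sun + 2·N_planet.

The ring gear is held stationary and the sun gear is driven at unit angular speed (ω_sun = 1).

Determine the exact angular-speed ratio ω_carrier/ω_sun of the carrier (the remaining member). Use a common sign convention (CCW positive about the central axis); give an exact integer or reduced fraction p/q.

3/19

N_ring = 12 + 2·26 = 64
12(ω_s−ω_c) = −64(ω_r−ω_c),  ω_r=0, ω_s=1
12(1−ω_c) = −64(0−ω_c)  ⇒  76ω_c = 12  ⇒  ω_c = 3/19
ω_c/ω_s = 3/19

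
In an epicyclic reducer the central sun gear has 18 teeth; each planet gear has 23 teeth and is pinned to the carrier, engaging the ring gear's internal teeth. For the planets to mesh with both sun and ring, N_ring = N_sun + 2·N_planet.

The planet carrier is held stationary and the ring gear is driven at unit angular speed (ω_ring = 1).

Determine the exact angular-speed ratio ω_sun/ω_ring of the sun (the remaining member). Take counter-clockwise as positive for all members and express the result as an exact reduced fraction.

N_ring = 18 + 2·23 = 64
18(ω_s−ω_c) = −64(ω_r−ω_c),  ω_c=0, ω_r=1
ω_s = 0 − (64/18)(1−0) = -32/9
ω_s/ω_r = -32/9

-32/9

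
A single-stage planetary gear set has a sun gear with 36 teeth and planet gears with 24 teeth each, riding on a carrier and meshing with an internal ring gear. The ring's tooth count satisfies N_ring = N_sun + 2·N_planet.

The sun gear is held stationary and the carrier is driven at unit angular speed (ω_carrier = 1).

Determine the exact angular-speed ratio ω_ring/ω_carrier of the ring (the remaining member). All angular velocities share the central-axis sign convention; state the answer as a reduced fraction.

N_ring = 36 + 2·24 = 84
36(ω_s−ω_c) = −84(ω_r−ω_c),  ω_s=0, ω_c=1
ω_r = 1 − (36/84)(0−1) = 10/7
ω_r/ω_c = 10/7

10/7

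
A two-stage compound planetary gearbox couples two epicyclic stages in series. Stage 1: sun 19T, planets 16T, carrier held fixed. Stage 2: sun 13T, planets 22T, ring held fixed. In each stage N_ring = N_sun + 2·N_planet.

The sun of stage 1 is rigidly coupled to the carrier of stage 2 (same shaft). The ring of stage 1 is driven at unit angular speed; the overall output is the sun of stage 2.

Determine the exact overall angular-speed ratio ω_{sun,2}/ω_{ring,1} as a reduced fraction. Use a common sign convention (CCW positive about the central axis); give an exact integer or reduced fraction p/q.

-3570/247

Stage 1: N_ring = 19 + 2·16 = 51
Stage 1: 19(ω_s−ω_c) = −51(ω_r−ω_c),  ω_c=0, ω_r=1
Stage 1: ω_s = 0 − (51/19)(1−0) = -51/19
  ⇒ ω_s¹/ω_r¹ = -51/19
Stage 2: N_ring = 13 + 2·22 = 57
Stage 2: 13(ω_s−ω_c) = −57(ω_r−ω_c),  ω_r=0, ω_c=1
Stage 2: ω_s = 1 − (57/13)(0−1) = 70/13
  ⇒ ω_s²/ω_c² = 70/13
Coupling ω_c² = ω_s¹ ⇒ overall = -51/19 × 70/13 = -3570/247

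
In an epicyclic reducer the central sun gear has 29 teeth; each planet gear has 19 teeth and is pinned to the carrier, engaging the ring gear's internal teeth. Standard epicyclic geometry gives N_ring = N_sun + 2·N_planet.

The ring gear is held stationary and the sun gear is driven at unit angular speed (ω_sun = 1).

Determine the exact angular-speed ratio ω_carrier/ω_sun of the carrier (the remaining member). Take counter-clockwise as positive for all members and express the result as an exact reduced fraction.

29/96

N_ring = 29 + 2·19 = 67
29(ω_s−ω_c) = −67(ω_r−ω_c),  ω_r=0, ω_s=1
29(1−ω_c) = −67(0−ω_c)  ⇒  96ω_c = 29  ⇒  ω_c = 29/96
ω_c/ω_s = 29/96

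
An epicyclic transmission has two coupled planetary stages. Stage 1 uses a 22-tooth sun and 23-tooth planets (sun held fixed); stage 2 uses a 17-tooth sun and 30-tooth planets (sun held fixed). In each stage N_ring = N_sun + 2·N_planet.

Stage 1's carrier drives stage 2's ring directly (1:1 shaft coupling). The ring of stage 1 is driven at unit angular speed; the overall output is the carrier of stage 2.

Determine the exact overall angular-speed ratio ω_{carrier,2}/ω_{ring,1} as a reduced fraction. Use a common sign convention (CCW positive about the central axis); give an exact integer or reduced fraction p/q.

Stage 1: N_ring = 22 + 2·23 = 68
Stage 1: 22(ω_s−ω_c) = −68(ω_r−ω_c),  ω_s=0, ω_r=1
Stage 1: 22(0−ω_c) = −68(1−ω_c)  ⇒  90ω_c = 68  ⇒  ω_c = 34/45
  ⇒ ω_c¹/ω_r¹ = 34/45
Stage 2: N_ring = 17 + 2·30 = 77
Stage 2: 17(ω_s−ω_c) = −77(ω_r−ω_c),  ω_s=0, ω_r=1
Stage 2: 17(0−ω_c) = −77(1−ω_c)  ⇒  94ω_c = 77  ⇒  ω_c = 77/94
  ⇒ ω_c²/ω_r² = 77/94
Coupling ω_r² = ω_c¹ ⇒ overall = 34/45 × 77/94 = 1309/2115

1309/2115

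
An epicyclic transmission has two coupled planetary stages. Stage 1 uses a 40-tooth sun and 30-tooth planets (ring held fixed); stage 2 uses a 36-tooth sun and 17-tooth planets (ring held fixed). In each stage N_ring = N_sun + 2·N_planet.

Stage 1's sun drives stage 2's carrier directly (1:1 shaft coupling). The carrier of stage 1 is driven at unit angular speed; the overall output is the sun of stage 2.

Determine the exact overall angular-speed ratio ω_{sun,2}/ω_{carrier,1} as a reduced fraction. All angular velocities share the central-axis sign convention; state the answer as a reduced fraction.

Stage 1: N_ring = 40 + 2·30 = 100
Stage 1: 40(ω_s−ω_c) = −100(ω_r−ω_c),  ω_r=0, ω_c=1
Stage 1: ω_s = 1 − (100/40)(0−1) = 7/2
  ⇒ ω_s¹/ω_c¹ = 7/2
Stage 2: N_ring = 36 + 2·17 = 70
Stage 2: 36(ω_s−ω_c) = −70(ω_r−ω_c),  ω_r=0, ω_c=1
Stage 2: ω_s = 1 − (70/36)(0−1) = 53/18
  ⇒ ω_s²/ω_c² = 53/18
Coupling ω_c² = ω_s¹ ⇒ overall = 7/2 × 53/18 = 371/36

371/36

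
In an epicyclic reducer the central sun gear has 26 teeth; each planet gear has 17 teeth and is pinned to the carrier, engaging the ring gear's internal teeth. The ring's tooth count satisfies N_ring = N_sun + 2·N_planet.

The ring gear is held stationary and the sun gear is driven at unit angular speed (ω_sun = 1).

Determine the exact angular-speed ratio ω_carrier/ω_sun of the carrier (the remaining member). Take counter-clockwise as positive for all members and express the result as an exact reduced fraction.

13/43

N_ring = 26 + 2·17 = 60
26(ω_s−ω_c) = −60(ω_r−ω_c),  ω_r=0, ω_s=1
26(1−ω_c) = −60(0−ω_c)  ⇒  86ω_c = 26  ⇒  ω_c = 13/43
ω_c/ω_s = 13/43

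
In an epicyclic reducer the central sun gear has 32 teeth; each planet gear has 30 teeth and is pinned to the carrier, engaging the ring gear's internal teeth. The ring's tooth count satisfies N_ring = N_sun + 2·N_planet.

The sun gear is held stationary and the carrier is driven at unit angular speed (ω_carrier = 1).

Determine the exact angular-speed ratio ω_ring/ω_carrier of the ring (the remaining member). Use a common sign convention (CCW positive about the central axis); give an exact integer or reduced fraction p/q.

31/23

N_ring = 32 + 2·30 = 92
32(ω_s−ω_c) = −92(ω_r−ω_c),  ω_s=0, ω_c=1
ω_r = 1 − (32/92)(0−1) = 31/23
ω_r/ω_c = 31/23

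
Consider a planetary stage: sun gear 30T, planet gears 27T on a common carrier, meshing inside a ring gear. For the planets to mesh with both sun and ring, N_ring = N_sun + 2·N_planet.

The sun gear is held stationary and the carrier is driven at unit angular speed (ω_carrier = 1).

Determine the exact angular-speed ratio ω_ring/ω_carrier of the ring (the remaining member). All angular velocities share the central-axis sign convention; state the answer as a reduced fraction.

19/14

N_ring = 30 + 2·27 = 84
30(ω_s−ω_c) = −84(ω_r−ω_c),  ω_s=0, ω_c=1
ω_r = 1 − (30/84)(0−1) = 19/14
ω_r/ω_c = 19/14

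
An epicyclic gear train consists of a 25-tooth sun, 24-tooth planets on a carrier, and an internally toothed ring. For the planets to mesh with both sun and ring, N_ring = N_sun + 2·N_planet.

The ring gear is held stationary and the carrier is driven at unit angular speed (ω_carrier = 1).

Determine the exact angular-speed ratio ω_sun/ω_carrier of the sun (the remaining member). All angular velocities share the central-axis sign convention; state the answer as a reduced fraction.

N_ring = 25 + 2·24 = 73
25(ω_s−ω_c) = −73(ω_r−ω_c),  ω_r=0, ω_c=1
ω_s = 1 − (73/25)(0−1) = 98/25
ω_s/ω_c = 98/25

98/25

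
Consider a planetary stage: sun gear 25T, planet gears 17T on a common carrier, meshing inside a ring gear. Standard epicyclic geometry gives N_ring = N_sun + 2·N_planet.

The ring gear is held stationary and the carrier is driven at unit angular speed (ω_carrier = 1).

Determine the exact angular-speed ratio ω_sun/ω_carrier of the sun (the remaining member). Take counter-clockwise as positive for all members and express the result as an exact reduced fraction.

N_ring = 25 + 2·17 = 59
25(ω_s−ω_c) = −59(ω_r−ω_c),  ω_r=0, ω_c=1
ω_s = 1 − (59/25)(0−1) = 84/25
ω_s/ω_c = 84/25

84/25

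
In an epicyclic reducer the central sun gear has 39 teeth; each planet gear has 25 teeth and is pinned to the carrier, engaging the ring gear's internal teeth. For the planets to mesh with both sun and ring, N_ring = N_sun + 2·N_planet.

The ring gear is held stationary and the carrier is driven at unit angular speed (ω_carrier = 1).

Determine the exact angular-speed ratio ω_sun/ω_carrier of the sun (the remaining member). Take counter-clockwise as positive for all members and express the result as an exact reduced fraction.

N_ring = 39 + 2·25 = 89
39(ω_s−ω_c) = −89(ω_r−ω_c),  ω_r=0, ω_c=1
ω_s = 1 − (89/39)(0−1) = 128/39
ω_s/ω_c = 128/39

128/39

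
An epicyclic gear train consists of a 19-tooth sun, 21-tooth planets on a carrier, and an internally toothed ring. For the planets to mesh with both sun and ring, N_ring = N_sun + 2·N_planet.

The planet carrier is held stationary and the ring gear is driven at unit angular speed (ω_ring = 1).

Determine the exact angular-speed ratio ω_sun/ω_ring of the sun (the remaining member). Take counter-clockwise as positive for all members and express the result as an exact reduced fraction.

N_ring = 19 + 2·21 = 61
19(ω_s−ω_c) = −61(ω_r−ω_c),  ω_c=0, ω_r=1
ω_s = 0 − (61/19)(1−0) = -61/19
ω_s/ω_r = -61/19

-61/19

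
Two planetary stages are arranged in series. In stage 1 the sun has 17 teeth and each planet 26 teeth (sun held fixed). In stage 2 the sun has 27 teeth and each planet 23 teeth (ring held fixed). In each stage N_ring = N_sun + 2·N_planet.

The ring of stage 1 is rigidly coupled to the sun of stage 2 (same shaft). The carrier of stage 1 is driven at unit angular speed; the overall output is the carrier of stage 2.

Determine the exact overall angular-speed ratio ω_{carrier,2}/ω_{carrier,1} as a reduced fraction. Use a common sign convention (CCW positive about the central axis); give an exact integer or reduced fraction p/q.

Stage 1: N_ring = 17 + 2·26 = 69
Stage 1: 17(ω_s−ω_c) = −69(ω_r−ω_c),  ω_s=0, ω_c=1
Stage 1: ω_r = 1 − (17/69)(0−1) = 86/69
  ⇒ ω_r¹/ω_c¹ = 86/69
Stage 2: N_ring = 27 + 2·23 = 73
Stage 2: 27(ω_s−ω_c) = −73(ω_r−ω_c),  ω_r=0, ω_s=1
Stage 2: 27(1−ω_c) = −73(0−ω_c)  ⇒  100ω_c = 27  ⇒  ω_c = 27/100
  ⇒ ω_c²/ω_s² = 27/100
Coupling ω_s² = ω_r¹ ⇒ overall = 86/69 × 27/100 = 387/1150

387/1150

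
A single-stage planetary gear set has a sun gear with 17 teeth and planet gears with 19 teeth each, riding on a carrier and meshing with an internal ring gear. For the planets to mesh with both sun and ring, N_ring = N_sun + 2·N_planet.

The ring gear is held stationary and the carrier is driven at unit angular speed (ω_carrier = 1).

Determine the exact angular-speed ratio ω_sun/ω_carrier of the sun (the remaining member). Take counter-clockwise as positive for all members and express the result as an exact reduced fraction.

72/17

N_ring = 17 + 2·19 = 55
17(ω_s−ω_c) = −55(ω_r−ω_c),  ω_r=0, ω_c=1
ω_s = 1 − (55/17)(0−1) = 72/17
ω_s/ω_c = 72/17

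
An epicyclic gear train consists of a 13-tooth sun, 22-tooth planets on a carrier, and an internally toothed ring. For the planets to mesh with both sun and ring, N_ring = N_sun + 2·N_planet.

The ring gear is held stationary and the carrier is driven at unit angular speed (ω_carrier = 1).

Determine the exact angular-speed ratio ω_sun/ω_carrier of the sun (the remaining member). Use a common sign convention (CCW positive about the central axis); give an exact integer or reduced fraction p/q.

70/13

N_ring = 13 + 2·22 = 57
13(ω_s−ω_c) = −57(ω_r−ω_c),  ω_r=0, ω_c=1
ω_s = 1 − (57/13)(0−1) = 70/13
ω_s/ω_c = 70/13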